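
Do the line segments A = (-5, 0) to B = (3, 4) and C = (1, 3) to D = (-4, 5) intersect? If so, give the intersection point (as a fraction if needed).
Yes; intersection at (1, 3) (t = 3/4 on AB, s = 0 on CD)

Parametrize AB as A + t(B − A) = (-5 + 8 t, 0 + 4 t) and CD as C + s(D − C) = (1 + -5 s, 3 + 2 s). Solve the linear system for (t, s). Determinant = -36 ≠ 0, so a unique intersection of the containing lines exists. Solution: t = 3/4, s = 0 — both in [0, 1], so the segments cross. Intersection point: (1, 3).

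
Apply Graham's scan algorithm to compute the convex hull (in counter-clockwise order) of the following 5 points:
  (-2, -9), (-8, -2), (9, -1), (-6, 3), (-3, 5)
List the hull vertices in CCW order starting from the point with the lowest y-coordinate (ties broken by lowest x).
Hull (CCW) = [(-2, -9), (9, -1), (-3, 5), (-6, 3), (-8, -2)]

Graham scan procedure:
  1. Find the pivot p₀ = point with lowest y (tie → lowest x): (-2, -9).
  2. Sort the remaining points by polar angle around p₀.
  3. Walk through sorted points, maintaining a stack; pop the top while the last three entries make a non-left turn (cross product ≤ 0).
  4. Final stack is the convex hull in CCW order: (-2, -9), (9, -1), (-3, 5), (-6, 3), (-8, -2).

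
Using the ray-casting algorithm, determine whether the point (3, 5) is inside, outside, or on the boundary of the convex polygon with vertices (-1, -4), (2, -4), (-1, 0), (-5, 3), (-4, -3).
The point (3, 5) lies strictly outside the polygon

Cast a horizontal ray to the right from the query point and count how many polygon edges it crosses (each edge strictly once or zero times, handled with the usual half-open convention). 
Parity of crossings → even ⇒ outside.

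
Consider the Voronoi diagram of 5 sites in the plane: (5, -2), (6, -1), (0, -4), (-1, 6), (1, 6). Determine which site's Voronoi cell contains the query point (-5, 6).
Nearest site = (-1, 6)

The Voronoi cell of site s contains exactly those query points closer to s than to any other site. Compute squared distances from q = (-5, 6) to each site:
  (-1 − -5)² + (6 − 6)² = 16
  (1 − -5)² + (6 − 6)² = 36
  (0 − -5)² + (-4 − 6)² = 125
  (5 − -5)² + (-2 − 6)² = 164
  (6 − -5)² + (-1 − 6)² = 170
Minimum is attained by (-1, 6), so q lies in its Voronoi cell.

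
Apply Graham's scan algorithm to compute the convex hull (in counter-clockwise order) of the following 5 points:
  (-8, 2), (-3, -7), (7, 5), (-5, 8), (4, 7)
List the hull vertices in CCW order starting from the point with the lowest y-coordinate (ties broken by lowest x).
Hull (CCW) = [(-3, -7), (7, 5), (4, 7), (-5, 8), (-8, 2)]

Graham scan procedure:
  1. Find the pivot p₀ = point with lowest y (tie → lowest x): (-3, -7).
  2. Sort the remaining points by polar angle around p₀.
  3. Walk through sorted points, maintaining a stack; pop the top while the last three entries make a non-left turn (cross product ≤ 0).
  4. Final stack is the convex hull in CCW order: (-3, -7), (7, 5), (4, 7), (-5, 8), (-8, 2).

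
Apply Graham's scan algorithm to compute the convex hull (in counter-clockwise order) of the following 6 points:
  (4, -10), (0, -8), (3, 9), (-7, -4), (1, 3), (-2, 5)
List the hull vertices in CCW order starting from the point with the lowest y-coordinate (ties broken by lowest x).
Hull (CCW) = [(4, -10), (3, 9), (-2, 5), (-7, -4), (0, -8)]

Graham scan procedure:
  1. Find the pivot p₀ = point with lowest y (tie → lowest x): (4, -10).
  2. Sort the remaining points by polar angle around p₀.
  3. Walk through sorted points, maintaining a stack; pop the top while the last three entries make a non-left turn (cross product ≤ 0).
  4. Final stack is the convex hull in CCW order: (4, -10), (3, 9), (-2, 5), (-7, -4), (0, -8).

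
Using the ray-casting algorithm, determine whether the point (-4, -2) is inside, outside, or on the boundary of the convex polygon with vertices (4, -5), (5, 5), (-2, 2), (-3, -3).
The point (-4, -2) lies strictly outside the polygon

Cast a horizontal ray to the right from the query point and count how many polygon edges it crosses (each edge strictly once or zero times, handled with the usual half-open convention). 
Parity of crossings → even ⇒ outside.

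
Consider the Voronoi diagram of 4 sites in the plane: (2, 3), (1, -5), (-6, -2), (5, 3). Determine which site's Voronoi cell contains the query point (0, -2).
Nearest site = (1, -5)

The Voronoi cell of site s contains exactly those query points closer to s than to any other site. Compute squared distances from q = (0, -2) to each site:
  (1 − 0)² + (-5 − -2)² = 10
  (2 − 0)² + (3 − -2)² = 29
  (-6 − 0)² + (-2 − -2)² = 36
  (5 − 0)² + (3 − -2)² = 50
Minimum is attained by (1, -5), so q lies in its Voronoi cell.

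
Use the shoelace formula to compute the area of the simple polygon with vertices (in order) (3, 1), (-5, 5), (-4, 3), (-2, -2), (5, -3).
Area = 69/2

Shoelace formula: Area = (1/2) |Σ_i (x_i · y_{i+1} − x_{i+1} · y_i)| (indices mod n). Compute each cross term:
  (3)(5) − (-5)(1) = 20
  (-5)(3) − (-4)(5) = 5
  (-4)(-2) − (-2)(3) = 14
  (-2)(-3) − (5)(-2) = 16
  (5)(1) − (3)(-3) = 14
Sum = 69, so (signed) Area = 69/2 = 69/2, |Area| = 69/2.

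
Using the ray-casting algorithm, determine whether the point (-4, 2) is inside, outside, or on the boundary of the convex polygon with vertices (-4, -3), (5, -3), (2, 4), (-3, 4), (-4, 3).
The point (-4, 2) lies on the polygon boundary

Boundary check: the query satisfies the collinearity and bounding-box conditions for some polygon edge, so it lies exactly on the boundary.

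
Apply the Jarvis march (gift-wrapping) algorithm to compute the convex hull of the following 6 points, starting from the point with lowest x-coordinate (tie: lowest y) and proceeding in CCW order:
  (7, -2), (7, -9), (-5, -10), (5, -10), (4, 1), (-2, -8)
Hull (CCW) = [(-5, -10), (5, -10), (7, -9), (7, -2), (4, 1)]

Jarvis march: at each step, from the current hull vertex p, select the next vertex q as the point such that every other point lies strictly to the left of (or on) the directed line p → q. (Equivalently: for every other point r, the cross product (q − p) × (r − p) ≥ 0.)
Starting point (lowest x, tie lowest y): (-5, -10). Wrap until returning to start. Resulting hull: (-5, -10), (5, -10), (7, -9), (7, -2), (4, 1).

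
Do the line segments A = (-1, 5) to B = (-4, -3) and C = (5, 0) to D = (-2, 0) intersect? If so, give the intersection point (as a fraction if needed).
No (intersection of containing lines falls outside at least one segment)

Parametrize and solve: t = 5/8, s = 9/8. At least one of these is outside [0, 1], so the segments do not intersect.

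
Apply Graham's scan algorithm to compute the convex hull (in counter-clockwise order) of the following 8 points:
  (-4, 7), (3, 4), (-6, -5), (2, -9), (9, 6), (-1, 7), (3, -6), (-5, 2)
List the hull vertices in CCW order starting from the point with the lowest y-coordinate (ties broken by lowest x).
Hull (CCW) = [(2, -9), (9, 6), (-1, 7), (-4, 7), (-5, 2), (-6, -5)]

Graham scan procedure:
  1. Find the pivot p₀ = point with lowest y (tie → lowest x): (2, -9).
  2. Sort the remaining points by polar angle around p₀.
  3. Walk through sorted points, maintaining a stack; pop the top while the last three entries make a non-left turn (cross product ≤ 0).
  4. Final stack is the convex hull in CCW order: (2, -9), (9, 6), (-1, 7), (-4, 7), (-5, 2), (-6, -5).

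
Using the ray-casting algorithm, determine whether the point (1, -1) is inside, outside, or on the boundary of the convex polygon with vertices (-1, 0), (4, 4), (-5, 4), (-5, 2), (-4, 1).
The point (1, -1) lies strictly outside the polygon

Cast a horizontal ray to the right from the query point and count how many polygon edges it crosses (each edge strictly once or zero times, handled with the usual half-open convention). 
Parity of crossings → even ⇒ outside.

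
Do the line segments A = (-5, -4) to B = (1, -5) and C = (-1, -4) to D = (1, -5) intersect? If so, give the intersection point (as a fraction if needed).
Yes; intersection at (1, -5) (t = 1 on AB, s = 1 on CD)

Parametrize AB as A + t(B − A) = (-5 + 6 t, -4 + -1 t) and CD as C + s(D − C) = (-1 + 2 s, -4 + -1 s). Solve the linear system for (t, s). Determinant = 4 ≠ 0, so a unique intersection of the containing lines exists. Solution: t = 1, s = 1 — both in [0, 1], so the segments cross. Intersection point: (1, -5).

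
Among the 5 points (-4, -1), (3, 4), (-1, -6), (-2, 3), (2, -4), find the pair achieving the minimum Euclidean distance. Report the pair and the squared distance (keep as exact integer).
Pair = ((-1, -6), (2, -4)); squared distance = 13

Compute all C(5, 2) = 10 pairwise squared distances (x_i − x_j)² + (y_i − y_j)². The minimum is 13, attained by the pair ((-1, -6), (2, -4)).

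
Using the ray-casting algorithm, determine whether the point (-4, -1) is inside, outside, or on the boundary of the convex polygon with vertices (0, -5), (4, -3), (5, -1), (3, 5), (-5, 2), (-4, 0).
The point (-4, -1) lies strictly outside the polygon

Cast a horizontal ray to the right from the query point and count how many polygon edges it crosses (each edge strictly once or zero times, handled with the usual half-open convention). 
Parity of crossings → even ⇒ outside.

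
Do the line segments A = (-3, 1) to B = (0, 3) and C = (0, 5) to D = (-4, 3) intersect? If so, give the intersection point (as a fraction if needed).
No (intersection of containing lines falls outside at least one segment)

Parametrize and solve: t = 5, s = -3. At least one of these is outside [0, 1], so the segments do not intersect.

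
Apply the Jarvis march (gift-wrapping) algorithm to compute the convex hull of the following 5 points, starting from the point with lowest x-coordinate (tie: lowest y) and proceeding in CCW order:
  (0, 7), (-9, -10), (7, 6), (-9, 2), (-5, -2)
Hull (CCW) = [(-9, -10), (7, 6), (0, 7), (-9, 2)]

Jarvis march: at each step, from the current hull vertex p, select the next vertex q as the point such that every other point lies strictly to the left of (or on) the directed line p → q. (Equivalently: for every other point r, the cross product (q − p) × (r − p) ≥ 0.)
Starting point (lowest x, tie lowest y): (-9, -10). Wrap until returning to start. Resulting hull: (-9, -10), (7, 6), (0, 7), (-9, 2).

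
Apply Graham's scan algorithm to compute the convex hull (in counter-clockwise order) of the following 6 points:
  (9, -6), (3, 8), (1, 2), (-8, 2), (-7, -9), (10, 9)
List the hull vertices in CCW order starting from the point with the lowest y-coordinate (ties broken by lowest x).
Hull (CCW) = [(-7, -9), (9, -6), (10, 9), (3, 8), (-8, 2)]

Graham scan procedure:
  1. Find the pivot p₀ = point with lowest y (tie → lowest x): (-7, -9).
  2. Sort the remaining points by polar angle around p₀.
  3. Walk through sorted points, maintaining a stack; pop the top while the last three entries make a non-left turn (cross product ≤ 0).
  4. Final stack is the convex hull in CCW order: (-7, -9), (9, -6), (10, 9), (3, 8), (-8, 2).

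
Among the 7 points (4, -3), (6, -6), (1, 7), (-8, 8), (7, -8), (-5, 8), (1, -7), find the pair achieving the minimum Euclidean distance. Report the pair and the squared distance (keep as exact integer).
Pair = ((6, -6), (7, -8)); squared distance = 5

Compute all C(7, 2) = 21 pairwise squared distances (x_i − x_j)² + (y_i − y_j)². The minimum is 5, attained by the pair ((6, -6), (7, -8)).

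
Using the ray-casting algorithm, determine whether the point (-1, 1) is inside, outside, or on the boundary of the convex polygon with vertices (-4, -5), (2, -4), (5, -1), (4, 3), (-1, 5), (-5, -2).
The point (-1, 1) lies strictly inside the polygon

Cast a horizontal ray to the right from the query point and count how many polygon edges it crosses (each edge strictly once or zero times, handled with the usual half-open convention). 
Parity of crossings → odd ⇒ inside.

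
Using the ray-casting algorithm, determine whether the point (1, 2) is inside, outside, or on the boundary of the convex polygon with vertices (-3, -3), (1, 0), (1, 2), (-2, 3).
The point (1, 2) lies on the polygon boundary

Boundary check: the query satisfies the collinearity and bounding-box conditions for some polygon edge, so it lies exactly on the boundary.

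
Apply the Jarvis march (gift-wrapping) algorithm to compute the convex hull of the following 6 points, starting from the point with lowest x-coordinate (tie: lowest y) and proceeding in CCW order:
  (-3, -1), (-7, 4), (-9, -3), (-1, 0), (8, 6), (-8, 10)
Hull (CCW) = [(-9, -3), (-3, -1), (-1, 0), (8, 6), (-8, 10)]

Jarvis march: at each step, from the current hull vertex p, select the next vertex q as the point such that every other point lies strictly to the left of (or on) the directed line p → q. (Equivalently: for every other point r, the cross product (q − p) × (r − p) ≥ 0.)
Starting point (lowest x, tie lowest y): (-9, -3). Wrap until returning to start. Resulting hull: (-9, -3), (-3, -1), (-1, 0), (8, 6), (-8, 10).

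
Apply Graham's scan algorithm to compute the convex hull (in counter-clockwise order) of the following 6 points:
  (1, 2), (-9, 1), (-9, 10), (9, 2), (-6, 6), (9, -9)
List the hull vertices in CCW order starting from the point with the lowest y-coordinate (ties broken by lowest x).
Hull (CCW) = [(9, -9), (9, 2), (-9, 10), (-9, 1)]

Graham scan procedure:
  1. Find the pivot p₀ = point with lowest y (tie → lowest x): (9, -9).
  2. Sort the remaining points by polar angle around p₀.
  3. Walk through sorted points, maintaining a stack; pop the top while the last three entries make a non-left turn (cross product ≤ 0).
  4. Final stack is the convex hull in CCW order: (9, -9), (9, 2), (-9, 10), (-9, 1).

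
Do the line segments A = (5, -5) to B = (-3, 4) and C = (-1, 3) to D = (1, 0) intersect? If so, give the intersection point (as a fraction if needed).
No (intersection of containing lines falls outside at least one segment)

Parametrize and solve: t = 1/3, s = 5/3. At least one of these is outside [0, 1], so the segments do not intersect.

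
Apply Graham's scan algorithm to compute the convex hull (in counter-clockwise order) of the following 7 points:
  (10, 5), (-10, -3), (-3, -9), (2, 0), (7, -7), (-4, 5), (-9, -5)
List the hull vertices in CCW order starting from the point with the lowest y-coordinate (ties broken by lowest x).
Hull (CCW) = [(-3, -9), (7, -7), (10, 5), (-4, 5), (-10, -3), (-9, -5)]

Graham scan procedure:
  1. Find the pivot p₀ = point with lowest y (tie → lowest x): (-3, -9).
  2. Sort the remaining points by polar angle around p₀.
  3. Walk through sorted points, maintaining a stack; pop the top while the last three entries make a non-left turn (cross product ≤ 0).
  4. Final stack is the convex hull in CCW order: (-3, -9), (7, -7), (10, 5), (-4, 5), (-10, -3), (-9, -5).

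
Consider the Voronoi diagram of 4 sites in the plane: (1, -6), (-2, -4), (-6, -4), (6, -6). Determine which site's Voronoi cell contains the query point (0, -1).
Nearest site = (-2, -4)

The Voronoi cell of site s contains exactly those query points closer to s than to any other site. Compute squared distances from q = (0, -1) to each site:
  (-2 − 0)² + (-4 − -1)² = 13
  (1 − 0)² + (-6 − -1)² = 26
  (-6 − 0)² + (-4 − -1)² = 45
  (6 − 0)² + (-6 − -1)² = 61
Minimum is attained by (-2, -4), so q lies in its Voronoi cell.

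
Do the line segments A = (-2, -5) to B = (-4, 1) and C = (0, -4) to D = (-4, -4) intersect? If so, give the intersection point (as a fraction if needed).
Yes; intersection at (-7/3, -4) (t = 1/6 on AB, s = 7/12 on CD)

Parametrize AB as A + t(B − A) = (-2 + -2 t, -5 + 6 t) and CD as C + s(D − C) = (0 + -4 s, -4 + 0 s). Solve the linear system for (t, s). Determinant = -24 ≠ 0, so a unique intersection of the containing lines exists. Solution: t = 1/6, s = 7/12 — both in [0, 1], so the segments cross. Intersection point: (-7/3, -4).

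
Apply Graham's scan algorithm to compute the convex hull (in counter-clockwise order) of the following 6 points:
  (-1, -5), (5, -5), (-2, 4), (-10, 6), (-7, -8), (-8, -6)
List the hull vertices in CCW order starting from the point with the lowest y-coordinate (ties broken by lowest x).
Hull (CCW) = [(-7, -8), (5, -5), (-2, 4), (-10, 6), (-8, -6)]

Graham scan procedure:
  1. Find the pivot p₀ = point with lowest y (tie → lowest x): (-7, -8).
  2. Sort the remaining points by polar angle around p₀.
  3. Walk through sorted points, maintaining a stack; pop the top while the last three entries make a non-left turn (cross product ≤ 0).
  4. Final stack is the convex hull in CCW order: (-7, -8), (5, -5), (-2, 4), (-10, 6), (-8, -6).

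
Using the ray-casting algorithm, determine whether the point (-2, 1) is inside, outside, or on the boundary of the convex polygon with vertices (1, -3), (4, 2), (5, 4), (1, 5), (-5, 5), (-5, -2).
The point (-2, 1) lies strictly inside the polygon

Cast a horizontal ray to the right from the query point and count how many polygon edges it crosses (each edge strictly once or zero times, handled with the usual half-open convention). 
Parity of crossings → odd ⇒ inside.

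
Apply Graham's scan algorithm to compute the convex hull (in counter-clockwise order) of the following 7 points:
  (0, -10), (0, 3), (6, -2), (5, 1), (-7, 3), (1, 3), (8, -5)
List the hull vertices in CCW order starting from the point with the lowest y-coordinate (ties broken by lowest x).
Hull (CCW) = [(0, -10), (8, -5), (5, 1), (1, 3), (-7, 3)]

Graham scan procedure:
  1. Find the pivot p₀ = point with lowest y (tie → lowest x): (0, -10).
  2. Sort the remaining points by polar angle around p₀.
  3. Walk through sorted points, maintaining a stack; pop the top while the last three entries make a non-left turn (cross product ≤ 0).
  4. Final stack is the convex hull in CCW order: (0, -10), (8, -5), (5, 1), (1, 3), (-7, 3).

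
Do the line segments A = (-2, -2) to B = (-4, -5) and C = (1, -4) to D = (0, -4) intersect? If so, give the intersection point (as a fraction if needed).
No (intersection of containing lines falls outside at least one segment)

Parametrize and solve: t = 2/3, s = 13/3. At least one of these is outside [0, 1], so the segments do not intersect.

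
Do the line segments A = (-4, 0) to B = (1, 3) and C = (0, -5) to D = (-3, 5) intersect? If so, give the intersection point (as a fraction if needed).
Yes; intersection at (-111/59, 75/59) (t = 25/59 on AB, s = 37/59 on CD)

Parametrize AB as A + t(B − A) = (-4 + 5 t, 0 + 3 t) and CD as C + s(D − C) = (0 + -3 s, -5 + 10 s). Solve the linear system for (t, s). Determinant = -59 ≠ 0, so a unique intersection of the containing lines exists. Solution: t = 25/59, s = 37/59 — both in [0, 1], so the segments cross. Intersection point: (-111/59, 75/59).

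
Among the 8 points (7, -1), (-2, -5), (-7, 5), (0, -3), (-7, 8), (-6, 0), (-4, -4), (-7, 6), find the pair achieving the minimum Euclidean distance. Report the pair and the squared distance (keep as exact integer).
Pair = ((-7, 5), (-7, 6)); squared distance = 1

Compute all C(8, 2) = 28 pairwise squared distances (x_i − x_j)² + (y_i − y_j)². The minimum is 1, attained by the pair ((-7, 5), (-7, 6)).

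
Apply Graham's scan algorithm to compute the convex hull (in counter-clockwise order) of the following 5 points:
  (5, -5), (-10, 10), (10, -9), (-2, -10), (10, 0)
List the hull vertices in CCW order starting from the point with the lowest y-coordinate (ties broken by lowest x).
Hull (CCW) = [(-2, -10), (10, -9), (10, 0), (-10, 10)]

Graham scan procedure:
  1. Find the pivot p₀ = point with lowest y (tie → lowest x): (-2, -10).
  2. Sort the remaining points by polar angle around p₀.
  3. Walk through sorted points, maintaining a stack; pop the top while the last three entries make a non-left turn (cross product ≤ 0).
  4. Final stack is the convex hull in CCW order: (-2, -10), (10, -9), (10, 0), (-10, 10).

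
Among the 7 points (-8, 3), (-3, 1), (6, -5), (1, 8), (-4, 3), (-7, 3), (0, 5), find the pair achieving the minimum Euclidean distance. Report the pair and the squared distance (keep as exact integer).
Pair = ((-8, 3), (-7, 3)); squared distance = 1

Compute all C(7, 2) = 21 pairwise squared distances (x_i − x_j)² + (y_i − y_j)². The minimum is 1, attained by the pair ((-8, 3), (-7, 3)).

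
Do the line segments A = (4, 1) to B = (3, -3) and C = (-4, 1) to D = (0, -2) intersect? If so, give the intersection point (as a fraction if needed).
No (intersection of containing lines falls outside at least one segment)

Parametrize and solve: t = 24/19, s = 32/19. At least one of these is outside [0, 1], so the segments do not intersect.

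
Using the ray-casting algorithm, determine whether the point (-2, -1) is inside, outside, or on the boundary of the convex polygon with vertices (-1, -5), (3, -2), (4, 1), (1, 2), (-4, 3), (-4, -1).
The point (-2, -1) lies strictly inside the polygon

Cast a horizontal ray to the right from the query point and count how many polygon edges it crosses (each edge strictly once or zero times, handled with the usual half-open convention). 
Parity of crossings → odd ⇒ inside.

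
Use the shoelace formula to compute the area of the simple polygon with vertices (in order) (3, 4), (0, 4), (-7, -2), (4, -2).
Area = 42

Shoelace formula: Area = (1/2) |Σ_i (x_i · y_{i+1} − x_{i+1} · y_i)| (indices mod n). Compute each cross term:
  (3)(4) − (0)(4) = 12
  (0)(-2) − (-7)(4) = 28
  (-7)(-2) − (4)(-2) = 22
  (4)(4) − (3)(-2) = 22
Sum = 84, so (signed) Area = 84/2 = 42, |Area| = 42.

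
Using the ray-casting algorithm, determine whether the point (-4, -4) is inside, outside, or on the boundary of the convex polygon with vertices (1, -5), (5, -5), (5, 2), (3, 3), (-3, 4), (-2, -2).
The point (-4, -4) lies strictly outside the polygon

Cast a horizontal ray to the right from the query point and count how many polygon edges it crosses (each edge strictly once or zero times, handled with the usual half-open convention). 
Parity of crossings → even ⇒ outside.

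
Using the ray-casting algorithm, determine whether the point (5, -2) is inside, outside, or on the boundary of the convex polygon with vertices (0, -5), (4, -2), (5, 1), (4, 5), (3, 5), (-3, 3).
The point (5, -2) lies strictly outside the polygon

Cast a horizontal ray to the right from the query point and count how many polygon edges it crosses (each edge strictly once or zero times, handled with the usual half-open convention). 
Parity of crossings → even ⇒ outside.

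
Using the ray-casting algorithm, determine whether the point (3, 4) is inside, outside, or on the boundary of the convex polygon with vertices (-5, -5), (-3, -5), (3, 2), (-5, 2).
The point (3, 4) lies strictly outside the polygon

Cast a horizontal ray to the right from the query point and count how many polygon edges it crosses (each edge strictly once or zero times, handled with the usual half-open convention). 
Parity of crossings → even ⇒ outside.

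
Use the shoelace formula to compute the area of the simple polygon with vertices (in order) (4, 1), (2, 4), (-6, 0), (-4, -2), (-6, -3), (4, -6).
Area = 63

Shoelace formula: Area = (1/2) |Σ_i (x_i · y_{i+1} − x_{i+1} · y_i)| (indices mod n). Compute each cross term:
  (4)(4) − (2)(1) = 14
  (2)(0) − (-6)(4) = 24
  (-6)(-2) − (-4)(0) = 12
  (-4)(-3) − (-6)(-2) = 0
  (-6)(-6) − (4)(-3) = 48
  (4)(1) − (4)(-6) = 28
Sum = 126, so (signed) Area = 126/2 = 63, |Area| = 63.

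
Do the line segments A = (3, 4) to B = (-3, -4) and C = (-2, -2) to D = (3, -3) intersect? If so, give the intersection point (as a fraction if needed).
Yes; intersection at (-36/23, -48/23) (t = 35/46 on AB, s = 2/23 on CD)

Parametrize AB as A + t(B − A) = (3 + -6 t, 4 + -8 t) and CD as C + s(D − C) = (-2 + 5 s, -2 + -1 s). Solve the linear system for (t, s). Determinant = -46 ≠ 0, so a unique intersection of the containing lines exists. Solution: t = 35/46, s = 2/23 — both in [0, 1], so the segments cross. Intersection point: (-36/23, -48/23).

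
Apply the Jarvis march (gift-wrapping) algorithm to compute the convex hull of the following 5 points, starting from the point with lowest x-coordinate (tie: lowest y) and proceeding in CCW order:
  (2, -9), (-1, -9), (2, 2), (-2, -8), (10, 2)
Hull (CCW) = [(-2, -8), (-1, -9), (2, -9), (10, 2), (2, 2)]

Jarvis march: at each step, from the current hull vertex p, select the next vertex q as the point such that every other point lies strictly to the left of (or on) the directed line p → q. (Equivalently: for every other point r, the cross product (q − p) × (r − p) ≥ 0.)
Starting point (lowest x, tie lowest y): (-2, -8). Wrap until returning to start. Resulting hull: (-2, -8), (-1, -9), (2, -9), (10, 2), (2, 2).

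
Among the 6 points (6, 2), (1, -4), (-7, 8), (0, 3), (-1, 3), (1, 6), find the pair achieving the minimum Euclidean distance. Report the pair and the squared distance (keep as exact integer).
Pair = ((0, 3), (-1, 3)); squared distance = 1

Compute all C(6, 2) = 15 pairwise squared distances (x_i − x_j)² + (y_i − y_j)². The minimum is 1, attained by the pair ((0, 3), (-1, 3)).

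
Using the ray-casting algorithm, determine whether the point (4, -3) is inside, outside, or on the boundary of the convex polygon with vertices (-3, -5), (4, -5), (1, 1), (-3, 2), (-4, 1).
The point (4, -3) lies strictly outside the polygon

Cast a horizontal ray to the right from the query point and count how many polygon edges it crosses (each edge strictly once or zero times, handled with the usual half-open convention). 
Parity of crossings → even ⇒ outside.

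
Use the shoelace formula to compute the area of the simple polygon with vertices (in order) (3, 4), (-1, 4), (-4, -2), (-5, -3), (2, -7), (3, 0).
Area = 55

Shoelace formula: Area = (1/2) |Σ_i (x_i · y_{i+1} − x_{i+1} · y_i)| (indices mod n). Compute each cross term:
  (3)(4) − (-1)(4) = 16
  (-1)(-2) − (-4)(4) = 18
  (-4)(-3) − (-5)(-2) = 2
  (-5)(-7) − (2)(-3) = 41
  (2)(0) − (3)(-7) = 21
  (3)(4) − (3)(0) = 12
Sum = 110, so (signed) Area = 110/2 = 55, |Area| = 55.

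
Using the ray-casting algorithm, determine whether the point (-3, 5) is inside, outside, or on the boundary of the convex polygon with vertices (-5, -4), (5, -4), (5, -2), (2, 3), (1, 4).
The point (-3, 5) lies strictly outside the polygon

Cast a horizontal ray to the right from the query point and count how many polygon edges it crosses (each edge strictly once or zero times, handled with the usual half-open convention). 
Parity of crossings → even ⇒ outside.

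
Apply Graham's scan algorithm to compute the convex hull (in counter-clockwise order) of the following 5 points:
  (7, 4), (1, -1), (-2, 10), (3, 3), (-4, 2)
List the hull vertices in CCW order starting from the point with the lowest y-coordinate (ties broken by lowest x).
Hull (CCW) = [(1, -1), (7, 4), (-2, 10), (-4, 2)]

Graham scan procedure:
  1. Find the pivot p₀ = point with lowest y (tie → lowest x): (1, -1).
  2. Sort the remaining points by polar angle around p₀.
  3. Walk through sorted points, maintaining a stack; pop the top while the last three entries make a non-left turn (cross product ≤ 0).
  4. Final stack is the convex hull in CCW order: (1, -1), (7, 4), (-2, 10), (-4, 2).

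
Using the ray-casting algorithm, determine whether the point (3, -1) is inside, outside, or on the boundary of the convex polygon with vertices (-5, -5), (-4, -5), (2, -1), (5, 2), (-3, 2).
The point (3, -1) lies strictly outside the polygon

Cast a horizontal ray to the right from the query point and count how many polygon edges it crosses (each edge strictly once or zero times, handled with the usual half-open convention). 
Parity of crossings → even ⇒ outside.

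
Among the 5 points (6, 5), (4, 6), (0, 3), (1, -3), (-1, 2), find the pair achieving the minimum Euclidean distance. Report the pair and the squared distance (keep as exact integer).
Pair = ((0, 3), (-1, 2)); squared distance = 2

Compute all C(5, 2) = 10 pairwise squared distances (x_i − x_j)² + (y_i − y_j)². The minimum is 2, attained by the pair ((0, 3), (-1, 2)).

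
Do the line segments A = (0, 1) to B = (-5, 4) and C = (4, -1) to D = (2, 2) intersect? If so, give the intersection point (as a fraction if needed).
No (intersection of containing lines falls outside at least one segment)

Parametrize and solve: t = -8/9, s = -2/9. At least one of these is outside [0, 1], so the segments do not intersect.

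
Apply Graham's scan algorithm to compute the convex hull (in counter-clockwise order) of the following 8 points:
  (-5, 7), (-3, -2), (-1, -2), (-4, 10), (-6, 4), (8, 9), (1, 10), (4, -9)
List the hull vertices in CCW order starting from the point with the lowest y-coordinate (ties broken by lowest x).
Hull (CCW) = [(4, -9), (8, 9), (1, 10), (-4, 10), (-6, 4), (-3, -2)]

Graham scan procedure:
  1. Find the pivot p₀ = point with lowest y (tie → lowest x): (4, -9).
  2. Sort the remaining points by polar angle around p₀.
  3. Walk through sorted points, maintaining a stack; pop the top while the last three entries make a non-left turn (cross product ≤ 0).
  4. Final stack is the convex hull in CCW order: (4, -9), (8, 9), (1, 10), (-4, 10), (-6, 4), (-3, -2).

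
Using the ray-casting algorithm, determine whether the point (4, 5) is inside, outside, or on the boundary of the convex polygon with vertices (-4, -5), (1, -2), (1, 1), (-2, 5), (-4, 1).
The point (4, 5) lies strictly outside the polygon

Cast a horizontal ray to the right from the query point and count how many polygon edges it crosses (each edge strictly once or zero times, handled with the usual half-open convention). 
Parity of crossings → even ⇒ outside.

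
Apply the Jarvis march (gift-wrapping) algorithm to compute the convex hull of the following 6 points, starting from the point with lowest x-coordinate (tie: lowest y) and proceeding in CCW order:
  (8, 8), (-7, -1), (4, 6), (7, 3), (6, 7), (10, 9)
Hull (CCW) = [(-7, -1), (7, 3), (10, 9), (4, 6)]

Jarvis march: at each step, from the current hull vertex p, select the next vertex q as the point such that every other point lies strictly to the left of (or on) the directed line p → q. (Equivalently: for every other point r, the cross product (q − p) × (r − p) ≥ 0.)
Starting point (lowest x, tie lowest y): (-7, -1). Wrap until returning to start. Resulting hull: (-7, -1), (7, 3), (10, 9), (4, 6).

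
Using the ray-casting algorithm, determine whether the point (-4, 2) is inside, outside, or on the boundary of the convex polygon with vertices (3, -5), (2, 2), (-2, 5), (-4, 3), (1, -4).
The point (-4, 2) lies strictly outside the polygon

Cast a horizontal ray to the right from the query point and count how many polygon edges it crosses (each edge strictly once or zero times, handled with the usual half-open convention). 
Parity of crossings → even ⇒ outside.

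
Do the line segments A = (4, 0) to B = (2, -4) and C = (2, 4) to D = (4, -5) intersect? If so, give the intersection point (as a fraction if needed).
Yes; intersection at (42/13, -20/13) (t = 5/13 on AB, s = 8/13 on CD)

Parametrize AB as A + t(B − A) = (4 + -2 t, 0 + -4 t) and CD as C + s(D − C) = (2 + 2 s, 4 + -9 s). Solve the linear system for (t, s). Determinant = -26 ≠ 0, so a unique intersection of the containing lines exists. Solution: t = 5/13, s = 8/13 — both in [0, 1], so the segments cross. Intersection point: (42/13, -20/13).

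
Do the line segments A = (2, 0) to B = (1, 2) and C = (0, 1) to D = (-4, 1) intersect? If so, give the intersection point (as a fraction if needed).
No (intersection of containing lines falls outside at least one segment)

Parametrize and solve: t = 1/2, s = -3/8. At least one of these is outside [0, 1], so the segments do not intersect.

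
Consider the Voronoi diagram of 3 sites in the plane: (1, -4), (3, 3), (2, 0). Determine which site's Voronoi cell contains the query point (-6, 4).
Nearest site = (2, 0)

The Voronoi cell of site s contains exactly those query points closer to s than to any other site. Compute squared distances from q = (-6, 4) to each site:
  (2 − -6)² + (0 − 4)² = 80
  (3 − -6)² + (3 − 4)² = 82
  (1 − -6)² + (-4 − 4)² = 113
Minimum is attained by (2, 0), so q lies in its Voronoi cell.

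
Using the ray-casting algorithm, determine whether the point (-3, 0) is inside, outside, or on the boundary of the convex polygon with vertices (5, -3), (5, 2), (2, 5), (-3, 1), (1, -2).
The point (-3, 0) lies strictly outside the polygon

Cast a horizontal ray to the right from the query point and count how many polygon edges it crosses (each edge strictly once or zero times, handled with the usual half-open convention). 
Parity of crossings → even ⇒ outside.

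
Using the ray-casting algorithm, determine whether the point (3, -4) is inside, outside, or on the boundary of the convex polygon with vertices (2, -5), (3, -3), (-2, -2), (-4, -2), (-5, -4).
The point (3, -4) lies strictly outside the polygon

Cast a horizontal ray to the right from the query point and count how many polygon edges it crosses (each edge strictly once or zero times, handled with the usual half-open convention). 
Parity of crossings → even ⇒ outside.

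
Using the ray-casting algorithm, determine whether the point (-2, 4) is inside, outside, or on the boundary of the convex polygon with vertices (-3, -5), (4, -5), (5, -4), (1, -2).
The point (-2, 4) lies strictly outside the polygon

Cast a horizontal ray to the right from the query point and count how many polygon edges it crosses (each edge strictly once or zero times, handled with the usual half-open convention). 
Parity of crossings → even ⇒ outside.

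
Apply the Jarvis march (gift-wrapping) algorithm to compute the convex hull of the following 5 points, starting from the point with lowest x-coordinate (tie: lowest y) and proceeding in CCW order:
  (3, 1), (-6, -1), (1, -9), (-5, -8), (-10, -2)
Hull (CCW) = [(-10, -2), (-5, -8), (1, -9), (3, 1), (-6, -1)]

Jarvis march: at each step, from the current hull vertex p, select the next vertex q as the point such that every other point lies strictly to the left of (or on) the directed line p → q. (Equivalently: for every other point r, the cross product (q − p) × (r − p) ≥ 0.)
Starting point (lowest x, tie lowest y): (-10, -2). Wrap until returning to start. Resulting hull: (-10, -2), (-5, -8), (1, -9), (3, 1), (-6, -1).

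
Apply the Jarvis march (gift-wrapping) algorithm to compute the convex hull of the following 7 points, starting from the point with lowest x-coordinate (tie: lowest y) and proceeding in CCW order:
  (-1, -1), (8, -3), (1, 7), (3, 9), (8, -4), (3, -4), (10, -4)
Hull (CCW) = [(-1, -1), (3, -4), (10, -4), (3, 9), (1, 7)]

Jarvis march: at each step, from the current hull vertex p, select the next vertex q as the point such that every other point lies strictly to the left of (or on) the directed line p → q. (Equivalently: for every other point r, the cross product (q − p) × (r − p) ≥ 0.)
Starting point (lowest x, tie lowest y): (-1, -1). Wrap until returning to start. Resulting hull: (-1, -1), (3, -4), (10, -4), (3, 9), (1, 7).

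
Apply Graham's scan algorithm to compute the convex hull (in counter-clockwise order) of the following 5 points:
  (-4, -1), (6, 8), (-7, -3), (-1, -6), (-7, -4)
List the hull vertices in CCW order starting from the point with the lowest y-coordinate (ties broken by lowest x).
Hull (CCW) = [(-1, -6), (6, 8), (-7, -3), (-7, -4)]

Graham scan procedure:
  1. Find the pivot p₀ = point with lowest y (tie → lowest x): (-1, -6).
  2. Sort the remaining points by polar angle around p₀.
  3. Walk through sorted points, maintaining a stack; pop the top while the last three entries make a non-left turn (cross product ≤ 0).
  4. Final stack is the convex hull in CCW order: (-1, -6), (6, 8), (-7, -3), (-7, -4).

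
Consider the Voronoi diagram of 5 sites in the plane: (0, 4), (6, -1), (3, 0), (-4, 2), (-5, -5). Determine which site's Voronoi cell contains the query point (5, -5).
Nearest site = (6, -1)

The Voronoi cell of site s contains exactly those query points closer to s than to any other site. Compute squared distances from q = (5, -5) to each site:
  (6 − 5)² + (-1 − -5)² = 17
  (3 − 5)² + (0 − -5)² = 29
  (-5 − 5)² + (-5 − -5)² = 100
  (0 − 5)² + (4 − -5)² = 106
  (-4 − 5)² + (2 − -5)² = 130
Minimum is attained by (6, -1), so q lies in its Voronoi cell.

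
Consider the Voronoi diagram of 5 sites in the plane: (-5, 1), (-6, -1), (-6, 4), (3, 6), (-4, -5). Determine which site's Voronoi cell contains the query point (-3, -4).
Nearest site = (-4, -5)

The Voronoi cell of site s contains exactly those query points closer to s than to any other site. Compute squared distances from q = (-3, -4) to each site:
  (-4 − -3)² + (-5 − -4)² = 2
  (-6 − -3)² + (-1 − -4)² = 18
  (-5 − -3)² + (1 − -4)² = 29
  (-6 − -3)² + (4 − -4)² = 73
  (3 − -3)² + (6 − -4)² = 136
Minimum is attained by (-4, -5), so q lies in its Voronoi cell.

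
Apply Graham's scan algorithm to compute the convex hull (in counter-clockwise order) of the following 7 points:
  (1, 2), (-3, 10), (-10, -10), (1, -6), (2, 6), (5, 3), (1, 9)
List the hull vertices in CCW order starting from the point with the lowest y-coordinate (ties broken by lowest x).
Hull (CCW) = [(-10, -10), (1, -6), (5, 3), (1, 9), (-3, 10)]

Graham scan procedure:
  1. Find the pivot p₀ = point with lowest y (tie → lowest x): (-10, -10).
  2. Sort the remaining points by polar angle around p₀.
  3. Walk through sorted points, maintaining a stack; pop the top while the last three entries make a non-left turn (cross product ≤ 0).
  4. Final stack is the convex hull in CCW order: (-10, -10), (1, -6), (5, 3), (1, 9), (-3, 10).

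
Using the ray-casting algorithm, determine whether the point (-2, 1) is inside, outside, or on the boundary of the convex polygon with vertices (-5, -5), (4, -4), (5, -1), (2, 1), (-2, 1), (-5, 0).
The point (-2, 1) lies on the polygon boundary

Boundary check: the query satisfies the collinearity and bounding-box conditions for some polygon edge, so it lies exactly on the boundary.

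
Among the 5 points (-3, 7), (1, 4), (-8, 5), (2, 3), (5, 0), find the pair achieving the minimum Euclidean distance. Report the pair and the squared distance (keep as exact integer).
Pair = ((1, 4), (2, 3)); squared distance = 2

Compute all C(5, 2) = 10 pairwise squared distances (x_i − x_j)² + (y_i − y_j)². The minimum is 2, attained by the pair ((1, 4), (2, 3)).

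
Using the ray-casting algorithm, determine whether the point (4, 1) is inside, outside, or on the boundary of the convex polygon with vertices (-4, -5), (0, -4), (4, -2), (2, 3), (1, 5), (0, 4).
The point (4, 1) lies strictly outside the polygon

Cast a horizontal ray to the right from the query point and count how many polygon edges it crosses (each edge strictly once or zero times, handled with the usual half-open convention). 
Parity of crossings → even ⇒ outside.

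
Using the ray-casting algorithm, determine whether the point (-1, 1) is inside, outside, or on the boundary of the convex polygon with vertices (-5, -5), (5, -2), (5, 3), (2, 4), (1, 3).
The point (-1, 1) lies strictly outside the polygon

Cast a horizontal ray to the right from the query point and count how many polygon edges it crosses (each edge strictly once or zero times, handled with the usual half-open convention). 
Parity of crossings → even ⇒ outside.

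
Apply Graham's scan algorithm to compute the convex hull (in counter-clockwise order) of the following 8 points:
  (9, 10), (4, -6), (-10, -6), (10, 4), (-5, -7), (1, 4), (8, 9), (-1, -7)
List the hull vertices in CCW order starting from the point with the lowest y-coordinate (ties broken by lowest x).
Hull (CCW) = [(-5, -7), (-1, -7), (4, -6), (10, 4), (9, 10), (1, 4), (-10, -6)]

Graham scan procedure:
  1. Find the pivot p₀ = point with lowest y (tie → lowest x): (-5, -7).
  2. Sort the remaining points by polar angle around p₀.
  3. Walk through sorted points, maintaining a stack; pop the top while the last three entries make a non-left turn (cross product ≤ 0).
  4. Final stack is the convex hull in CCW order: (-5, -7), (-1, -7), (4, -6), (10, 4), (9, 10), (1, 4), (-10, -6).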